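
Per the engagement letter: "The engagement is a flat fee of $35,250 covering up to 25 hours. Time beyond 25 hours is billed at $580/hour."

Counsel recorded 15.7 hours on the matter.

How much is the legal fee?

$35,250.00

15.7 hours is within the 25-hour scope; only the flat fee applies.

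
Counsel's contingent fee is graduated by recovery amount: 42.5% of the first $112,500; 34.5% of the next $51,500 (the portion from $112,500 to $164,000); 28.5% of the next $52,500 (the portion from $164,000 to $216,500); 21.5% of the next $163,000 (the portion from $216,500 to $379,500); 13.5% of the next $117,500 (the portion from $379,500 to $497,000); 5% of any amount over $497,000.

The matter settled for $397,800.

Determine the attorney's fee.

$118,058.00

First $112,500 at 42.5% = $47,812.50
Next $51,500 at 34.5% = $17,767.50
Next $52,500 at 28.5% = $14,962.50
Next $163,000 at 21.5% = $35,045.00
Remaining $18,300 at 13.5% = $2,470.50
Fee: $47,812.50 + $17,767.50 + $14,962.50 + $35,045.00 + $2,470.50 = $118,058.00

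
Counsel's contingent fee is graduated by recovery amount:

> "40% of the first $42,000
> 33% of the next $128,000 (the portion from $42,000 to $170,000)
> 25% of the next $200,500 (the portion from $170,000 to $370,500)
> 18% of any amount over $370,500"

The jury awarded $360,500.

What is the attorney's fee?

$106,665.00

First $42,000 at 40% = $16,800.00
Next $128,000 at 33% = $42,240.00
Remaining $190,500 at 25% = $47,625.00
Fee: $16,800.00 + $42,240.00 + $47,625.00 = $106,665.00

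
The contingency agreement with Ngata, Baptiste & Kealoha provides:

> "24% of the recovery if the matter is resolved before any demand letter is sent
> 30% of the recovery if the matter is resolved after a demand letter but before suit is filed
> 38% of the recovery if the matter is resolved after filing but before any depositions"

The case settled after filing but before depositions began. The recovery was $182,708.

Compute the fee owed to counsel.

The matter settled after filing but before depositions began, so the 38% rate applies.
$182,708 × 38% = $69,429.04

$69,429.04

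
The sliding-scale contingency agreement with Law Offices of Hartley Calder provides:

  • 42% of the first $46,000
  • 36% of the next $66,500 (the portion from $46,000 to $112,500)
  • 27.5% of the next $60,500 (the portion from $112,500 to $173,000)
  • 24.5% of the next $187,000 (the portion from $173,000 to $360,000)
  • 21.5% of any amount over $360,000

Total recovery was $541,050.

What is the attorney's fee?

First $46,000 at 42% = $19,320.00
Next $66,500 at 36% = $23,940.00
Next $60,500 at 27.5% = $16,637.50
Next $187,000 at 24.5% = $45,815.00
Remaining $181,050 at 21.5% = $38,925.75
Fee: $19,320.00 + $23,940.00 + $16,637.50 + $45,815.00 + $38,925.75 = $144,638.25

$144,638.25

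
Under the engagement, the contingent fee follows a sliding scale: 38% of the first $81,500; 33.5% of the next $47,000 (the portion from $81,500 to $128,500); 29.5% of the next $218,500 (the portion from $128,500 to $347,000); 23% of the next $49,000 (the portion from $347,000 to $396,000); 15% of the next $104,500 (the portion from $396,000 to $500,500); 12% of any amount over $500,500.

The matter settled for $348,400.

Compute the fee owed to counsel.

First $81,500 at 38% = $30,970.00
Next $47,000 at 33.5% = $15,745.00
Next $218,500 at 29.5% = $64,457.50
Remaining $1,400 at 23% = $322.00
Fee: $30,970.00 + $15,745.00 + $64,457.50 + $322.00 = $111,494.50

$111,494.50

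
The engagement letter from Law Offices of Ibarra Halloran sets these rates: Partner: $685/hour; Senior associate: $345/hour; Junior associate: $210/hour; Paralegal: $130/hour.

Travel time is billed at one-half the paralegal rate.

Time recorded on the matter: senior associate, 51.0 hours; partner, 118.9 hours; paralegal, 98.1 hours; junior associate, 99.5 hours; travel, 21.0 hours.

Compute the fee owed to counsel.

$134,054.50

Partner: 118.9 × $685 = $81,446.50
Senior associate: 51.0 × $345 = $17,595.00
Junior associate: 99.5 × $210 = $20,895.00
Paralegal: 98.1 × $130 = $12,753.00
Subtotal: $81,446.50 + $17,595.00 + $20,895.00 + $12,753.00 = $132,689.50
Travel: 21.0 × ($130 ÷ 2) = 21.0 × $65.00 = $1,365.00
Total: $132,689.50 + $1,365.00 = $134,054.50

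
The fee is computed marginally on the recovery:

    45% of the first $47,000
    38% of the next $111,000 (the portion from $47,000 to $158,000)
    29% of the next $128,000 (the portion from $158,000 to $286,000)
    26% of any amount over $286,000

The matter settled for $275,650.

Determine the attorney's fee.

$97,448.50

First $47,000 at 45% = $21,150.00
Next $111,000 at 38% = $42,180.00
Remaining $117,650 at 29% = $34,118.50
Fee: $21,150.00 + $42,180.00 + $34,118.50 = $97,448.50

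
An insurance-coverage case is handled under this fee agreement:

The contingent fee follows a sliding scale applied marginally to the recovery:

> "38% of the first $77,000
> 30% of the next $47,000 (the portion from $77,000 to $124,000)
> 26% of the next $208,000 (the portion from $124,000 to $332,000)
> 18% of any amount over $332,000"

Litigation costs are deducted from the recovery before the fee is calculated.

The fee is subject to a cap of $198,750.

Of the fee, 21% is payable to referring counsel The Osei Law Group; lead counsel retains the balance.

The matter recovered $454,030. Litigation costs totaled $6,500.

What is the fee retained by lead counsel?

$93,405.97

Fee base (net of costs): $454,030 − $6,500 = $447,530
First $77,000 at 38% = $29,260.00
Next $47,000 at 30% = $14,100.00
Next $208,000 at 26% = $54,080.00
Remaining $115,530 at 18% = $20,795.40
Fee: $29,260.00 + $14,100.00 + $54,080.00 + $20,795.40 = $118,235.40
$118,235.40 is under the $198,750 cap.
Referral share: 21% of $118,235.40 = $24,829.43; lead counsel retains $118,235.40 − $24,829.43 = $93,405.97.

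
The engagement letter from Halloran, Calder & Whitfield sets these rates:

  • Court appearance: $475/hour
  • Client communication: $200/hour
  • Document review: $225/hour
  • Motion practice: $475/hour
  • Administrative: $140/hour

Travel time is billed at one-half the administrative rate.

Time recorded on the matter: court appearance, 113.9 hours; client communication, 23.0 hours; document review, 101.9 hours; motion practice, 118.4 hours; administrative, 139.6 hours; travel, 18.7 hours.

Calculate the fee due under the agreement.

Court appearance: 113.9 × $475 = $54,102.50
Client communication: 23.0 × $200 = $4,600.00
Document review: 101.9 × $225 = $22,927.50
Motion practice: 118.4 × $475 = $56,240.00
Administrative: 139.6 × $140 = $19,544.00
Subtotal: $54,102.50 + $4,600.00 + $22,927.50 + $56,240.00 + $19,544.00 = $157,414.00
Travel: 18.7 × ($140 ÷ 2) = 18.7 × $70.00 = $1,309.00
Total: $157,414.00 + $1,309.00 = $158,723.00

$158,723.00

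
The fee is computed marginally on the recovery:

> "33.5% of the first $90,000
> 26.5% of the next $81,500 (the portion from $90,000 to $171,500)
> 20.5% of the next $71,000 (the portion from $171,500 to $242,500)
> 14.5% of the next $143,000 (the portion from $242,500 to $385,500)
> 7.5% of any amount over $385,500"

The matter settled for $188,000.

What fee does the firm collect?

$55,130.00

First $90,000 at 33.5% = $30,150.00
Next $81,500 at 26.5% = $21,597.50
Remaining $16,500 at 20.5% = $3,382.50
Fee: $30,150.00 + $21,597.50 + $3,382.50 = $55,130.00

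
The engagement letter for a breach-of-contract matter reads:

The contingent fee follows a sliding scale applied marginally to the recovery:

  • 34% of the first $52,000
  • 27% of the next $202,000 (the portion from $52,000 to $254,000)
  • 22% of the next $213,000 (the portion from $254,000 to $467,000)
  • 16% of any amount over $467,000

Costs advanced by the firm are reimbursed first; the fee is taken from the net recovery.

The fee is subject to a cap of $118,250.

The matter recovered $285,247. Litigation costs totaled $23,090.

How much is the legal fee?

Fee base (net of costs): $285,247 − $23,090 = $262,157
First $52,000 at 34% = $17,680.00
Next $202,000 at 27% = $54,540.00
Remaining $8,157 at 22% = $1,794.54
Fee: $17,680.00 + $54,540.00 + $1,794.54 = $74,014.54
$74,014.54 is under the $118,250 cap.

$74,014.54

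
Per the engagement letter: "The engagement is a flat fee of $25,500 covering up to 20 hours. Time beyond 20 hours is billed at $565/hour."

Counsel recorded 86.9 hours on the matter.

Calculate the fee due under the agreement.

$63,298.50

Flat fee: $25,500.00
Excess hours: 86.9 − 20 = 66.9
Overrun: 66.9 × $565 = $37,798.50
Total: $25,500.00 + $37,798.50 = $63,298.50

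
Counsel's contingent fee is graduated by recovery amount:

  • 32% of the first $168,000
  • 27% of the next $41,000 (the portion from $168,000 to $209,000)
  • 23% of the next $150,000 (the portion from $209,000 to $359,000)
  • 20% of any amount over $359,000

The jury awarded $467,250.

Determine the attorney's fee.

First $168,000 at 32% = $53,760.00
Next $41,000 at 27% = $11,070.00
Next $150,000 at 23% = $34,500.00
Remaining $108,250 at 20% = $21,650.00
Fee: $53,760.00 + $11,070.00 + $34,500.00 + $21,650.00 = $120,980.00

$120,980.00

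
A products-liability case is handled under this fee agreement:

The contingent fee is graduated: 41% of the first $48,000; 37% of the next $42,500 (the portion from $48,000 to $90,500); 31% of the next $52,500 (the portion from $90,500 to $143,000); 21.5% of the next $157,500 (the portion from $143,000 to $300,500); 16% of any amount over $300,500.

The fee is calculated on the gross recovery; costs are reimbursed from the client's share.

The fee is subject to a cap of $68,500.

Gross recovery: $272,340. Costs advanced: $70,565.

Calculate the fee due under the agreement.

Fee base is the gross recovery, $272,340; costs are reimbursed separately.
First $48,000 at 41% = $19,680.00
Next $42,500 at 37% = $15,725.00
Next $52,500 at 31% = $16,275.00
Remaining $129,340 at 21.5% = $27,808.10
Fee: $19,680.00 + $15,725.00 + $16,275.00 + $27,808.10 = $79,488.10
$79,488.10 exceeds the $68,500 cap, so the fee is capped at $68,500.00.

$68,500.00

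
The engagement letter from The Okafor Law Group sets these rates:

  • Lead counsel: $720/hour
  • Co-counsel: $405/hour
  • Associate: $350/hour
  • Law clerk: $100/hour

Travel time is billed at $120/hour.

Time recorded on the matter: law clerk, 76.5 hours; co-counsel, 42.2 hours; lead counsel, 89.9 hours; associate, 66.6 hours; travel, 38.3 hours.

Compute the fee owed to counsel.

$117,375.00

Lead counsel: 89.9 × $720 = $64,728.00
Co-counsel: 42.2 × $405 = $17,091.00
Associate: 66.6 × $350 = $23,310.00
Law clerk: 76.5 × $100 = $7,650.00
Subtotal: $64,728.00 + $17,091.00 + $23,310.00 + $7,650.00 = $112,779.00
Travel: 38.3 × $120 = $4,596.00
Total: $112,779.00 + $4,596.00 = $117,375.00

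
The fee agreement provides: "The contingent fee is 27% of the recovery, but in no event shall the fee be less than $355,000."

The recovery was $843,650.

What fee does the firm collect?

27% of $843,650 = $227,785.50
That is below the $355,000 minimum, so the minimum applies.

$355,000.00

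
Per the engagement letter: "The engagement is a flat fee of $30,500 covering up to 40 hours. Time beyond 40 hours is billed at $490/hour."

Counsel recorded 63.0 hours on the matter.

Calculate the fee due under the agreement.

$41,770.00

Flat fee: $30,500.00
Excess hours: 63.0 − 40 = 23.0
Overrun: 23.0 × $490 = $11,270.00
Total: $30,500.00 + $11,270.00 = $41,770.00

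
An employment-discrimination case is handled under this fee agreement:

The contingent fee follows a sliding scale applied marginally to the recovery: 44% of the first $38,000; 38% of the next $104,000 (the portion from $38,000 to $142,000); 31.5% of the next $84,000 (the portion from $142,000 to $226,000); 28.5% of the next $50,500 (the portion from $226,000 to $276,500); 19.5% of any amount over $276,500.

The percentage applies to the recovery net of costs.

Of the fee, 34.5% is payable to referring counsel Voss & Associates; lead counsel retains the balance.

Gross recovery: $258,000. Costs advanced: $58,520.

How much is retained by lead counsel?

$48,696.76

Fee base (net of costs): $258,000 − $58,520 = $199,480
First $38,000 at 44% = $16,720.00
Next $104,000 at 38% = $39,520.00
Remaining $57,480 at 31.5% = $18,106.20
Fee: $16,720.00 + $39,520.00 + $18,106.20 = $74,346.20
Referral share: 34.5% of $74,346.20 = $25,649.44; lead counsel retains $74,346.20 − $25,649.44 = $48,696.76.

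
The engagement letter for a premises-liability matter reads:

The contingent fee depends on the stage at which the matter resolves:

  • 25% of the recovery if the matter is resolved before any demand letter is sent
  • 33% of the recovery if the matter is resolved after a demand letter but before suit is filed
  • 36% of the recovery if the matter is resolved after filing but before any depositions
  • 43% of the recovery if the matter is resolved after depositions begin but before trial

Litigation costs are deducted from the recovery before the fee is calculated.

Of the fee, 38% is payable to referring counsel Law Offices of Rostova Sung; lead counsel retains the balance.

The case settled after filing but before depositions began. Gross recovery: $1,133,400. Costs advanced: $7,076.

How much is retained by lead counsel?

Fee base (net of costs): $1,133,400 − $7,076 = $1,126,324
The matter settled after filing but before depositions began, so the 36% rate applies.
$1,126,324 × 36% = $405,476.64
Referral share: 38% of $405,476.64 = $154,081.12; lead counsel retains $405,476.64 − $154,081.12 = $251,395.52.

$251,395.52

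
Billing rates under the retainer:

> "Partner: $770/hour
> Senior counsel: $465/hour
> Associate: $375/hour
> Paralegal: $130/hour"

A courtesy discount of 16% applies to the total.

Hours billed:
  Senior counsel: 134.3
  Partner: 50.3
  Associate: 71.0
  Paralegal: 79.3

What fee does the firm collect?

$116,016.18

Partner: 50.3 × $770 = $38,731.00
Senior counsel: 134.3 × $465 = $62,449.50
Associate: 71.0 × $375 = $26,625.00
Paralegal: 79.3 × $130 = $10,309.00
Subtotal: $138,114.50
Less 16% discount: −$22,098.32
Total: $138,114.50 − $22,098.32 = $116,016.18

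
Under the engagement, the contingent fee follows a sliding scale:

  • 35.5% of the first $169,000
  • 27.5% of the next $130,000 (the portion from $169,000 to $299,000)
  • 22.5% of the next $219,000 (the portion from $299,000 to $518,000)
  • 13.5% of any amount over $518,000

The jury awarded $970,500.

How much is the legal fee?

First $169,000 at 35.5% = $59,995.00
Next $130,000 at 27.5% = $35,750.00
Next $219,000 at 22.5% = $49,275.00
Remaining $452,500 at 13.5% = $61,087.50
Fee: $59,995.00 + $35,750.00 + $49,275.00 + $61,087.50 = $206,107.50

$206,107.50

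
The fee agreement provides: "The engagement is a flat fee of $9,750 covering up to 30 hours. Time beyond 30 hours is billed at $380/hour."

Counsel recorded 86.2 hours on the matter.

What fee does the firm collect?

Flat fee: $9,750.00
Excess hours: 86.2 − 30 = 56.2
Overrun: 56.2 × $380 = $21,356.00
Total: $9,750.00 + $21,356.00 = $31,106.00

$31,106.00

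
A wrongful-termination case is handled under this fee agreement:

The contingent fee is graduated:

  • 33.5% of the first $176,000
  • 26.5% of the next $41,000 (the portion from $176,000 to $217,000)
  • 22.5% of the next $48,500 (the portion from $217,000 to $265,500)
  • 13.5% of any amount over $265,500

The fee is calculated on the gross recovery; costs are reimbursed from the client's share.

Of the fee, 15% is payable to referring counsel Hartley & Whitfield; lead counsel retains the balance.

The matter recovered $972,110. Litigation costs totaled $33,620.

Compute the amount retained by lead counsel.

Fee base is the gross recovery, $972,110; costs are reimbursed separately.
First $176,000 at 33.5% = $58,960.00
Next $41,000 at 26.5% = $10,865.00
Next $48,500 at 22.5% = $10,912.50
Remaining $706,610 at 13.5% = $95,392.35
Fee: $58,960.00 + $10,865.00 + $10,912.50 + $95,392.35 = $176,129.85
Referral share: 15% of $176,129.85 = $26,419.48; lead counsel retains $176,129.85 − $26,419.48 = $149,710.37.

$149,710.37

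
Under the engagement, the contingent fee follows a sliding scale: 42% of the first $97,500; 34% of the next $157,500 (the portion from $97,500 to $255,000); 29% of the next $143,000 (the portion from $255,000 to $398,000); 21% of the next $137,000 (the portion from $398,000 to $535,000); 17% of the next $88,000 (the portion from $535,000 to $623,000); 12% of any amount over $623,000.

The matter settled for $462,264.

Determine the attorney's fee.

First $97,500 at 42% = $40,950.00
Next $157,500 at 34% = $53,550.00
Next $143,000 at 29% = $41,470.00
Remaining $64,264 at 21% = $13,495.44
Fee: $40,950.00 + $53,550.00 + $41,470.00 + $13,495.44 = $149,465.44

$149,465.44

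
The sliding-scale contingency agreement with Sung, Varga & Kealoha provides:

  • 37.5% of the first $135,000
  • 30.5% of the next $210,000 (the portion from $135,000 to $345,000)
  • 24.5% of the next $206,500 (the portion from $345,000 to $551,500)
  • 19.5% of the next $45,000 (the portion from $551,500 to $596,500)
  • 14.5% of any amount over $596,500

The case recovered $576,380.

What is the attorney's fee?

First $135,000 at 37.5% = $50,625.00
Next $210,000 at 30.5% = $64,050.00
Next $206,500 at 24.5% = $50,592.50
Remaining $24,880 at 19.5% = $4,851.60
Fee: $50,625.00 + $64,050.00 + $50,592.50 + $4,851.60 = $170,119.10

$170,119.10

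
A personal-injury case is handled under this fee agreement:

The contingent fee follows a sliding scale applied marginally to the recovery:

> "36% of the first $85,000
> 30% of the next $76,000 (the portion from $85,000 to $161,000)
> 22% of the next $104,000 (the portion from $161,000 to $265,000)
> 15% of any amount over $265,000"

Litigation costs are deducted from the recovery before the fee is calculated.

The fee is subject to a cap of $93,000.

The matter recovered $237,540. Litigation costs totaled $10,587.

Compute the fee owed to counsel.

$67,909.66

Fee base (net of costs): $237,540 − $10,587 = $226,953
First $85,000 at 36% = $30,600.00
Next $76,000 at 30% = $22,800.00
Remaining $65,953 at 22% = $14,509.66
Fee: $30,600.00 + $22,800.00 + $14,509.66 = $67,909.66
$67,909.66 is under the $93,000 cap.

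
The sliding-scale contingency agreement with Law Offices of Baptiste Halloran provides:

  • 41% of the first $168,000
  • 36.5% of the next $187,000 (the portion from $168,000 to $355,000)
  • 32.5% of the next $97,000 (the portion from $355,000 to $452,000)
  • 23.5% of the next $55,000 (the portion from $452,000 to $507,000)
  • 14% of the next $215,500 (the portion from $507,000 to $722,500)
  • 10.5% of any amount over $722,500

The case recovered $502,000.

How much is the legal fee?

$180,410.00

First $168,000 at 41% = $68,880.00
Next $187,000 at 36.5% = $68,255.00
Next $97,000 at 32.5% = $31,525.00
Remaining $50,000 at 23.5% = $11,750.00
Fee: $68,880.00 + $68,255.00 + $31,525.00 + $11,750.00 = $180,410.00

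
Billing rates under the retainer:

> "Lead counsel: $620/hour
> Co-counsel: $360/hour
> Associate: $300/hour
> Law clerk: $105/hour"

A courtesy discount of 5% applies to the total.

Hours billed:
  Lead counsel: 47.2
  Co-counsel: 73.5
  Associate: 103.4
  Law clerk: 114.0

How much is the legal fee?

Lead counsel: 47.2 × $620 = $29,264.00
Co-counsel: 73.5 × $360 = $26,460.00
Associate: 103.4 × $300 = $31,020.00
Law clerk: 114.0 × $105 = $11,970.00
Subtotal: $98,714.00
Less 5% discount: −$4,935.70
Total: $98,714.00 − $4,935.70 = $93,778.30

$93,778.30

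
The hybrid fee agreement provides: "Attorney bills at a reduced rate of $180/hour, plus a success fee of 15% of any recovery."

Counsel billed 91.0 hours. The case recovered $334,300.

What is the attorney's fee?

Hourly: 91.0 × $180 = $16,380.00
Success fee: 15% of $334,300 = $50,145.00
Total: $16,380.00 + $50,145.00 = $66,525.00

$66,525.00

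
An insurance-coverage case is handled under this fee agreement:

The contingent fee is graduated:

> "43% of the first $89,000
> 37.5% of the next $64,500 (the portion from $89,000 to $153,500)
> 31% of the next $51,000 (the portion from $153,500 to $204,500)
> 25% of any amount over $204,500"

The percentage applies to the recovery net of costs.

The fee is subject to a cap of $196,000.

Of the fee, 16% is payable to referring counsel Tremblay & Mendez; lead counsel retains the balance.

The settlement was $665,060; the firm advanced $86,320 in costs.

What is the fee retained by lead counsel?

$144,335.10

Fee base (net of costs): $665,060 − $86,320 = $578,740
First $89,000 at 43% = $38,270.00
Next $64,500 at 37.5% = $24,187.50
Next $51,000 at 31% = $15,810.00
Remaining $374,240 at 25% = $93,560.00
Fee: $38,270.00 + $24,187.50 + $15,810.00 + $93,560.00 = $171,827.50
$171,827.50 is under the $196,000 cap.
Referral share: 16% of $171,827.50 = $27,492.40; lead counsel retains $171,827.50 − $27,492.40 = $144,335.10.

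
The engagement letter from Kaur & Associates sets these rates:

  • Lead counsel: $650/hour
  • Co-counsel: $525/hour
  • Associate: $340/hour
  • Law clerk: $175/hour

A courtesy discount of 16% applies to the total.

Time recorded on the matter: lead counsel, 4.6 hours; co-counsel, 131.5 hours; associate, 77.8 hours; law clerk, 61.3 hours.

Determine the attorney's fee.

Lead counsel: 4.6 × $650 = $2,990.00
Co-counsel: 131.5 × $525 = $69,037.50
Associate: 77.8 × $340 = $26,452.00
Law clerk: 61.3 × $175 = $10,727.50
Subtotal: $109,207.00
Less 16% discount: −$17,473.12
Total: $109,207.00 − $17,473.12 = $91,733.88

$91,733.88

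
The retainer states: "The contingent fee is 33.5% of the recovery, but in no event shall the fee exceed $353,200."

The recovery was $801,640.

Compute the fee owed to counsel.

$268,549.40

33.5% of $801,640 = $268,549.40
That is under the $353,200 cap.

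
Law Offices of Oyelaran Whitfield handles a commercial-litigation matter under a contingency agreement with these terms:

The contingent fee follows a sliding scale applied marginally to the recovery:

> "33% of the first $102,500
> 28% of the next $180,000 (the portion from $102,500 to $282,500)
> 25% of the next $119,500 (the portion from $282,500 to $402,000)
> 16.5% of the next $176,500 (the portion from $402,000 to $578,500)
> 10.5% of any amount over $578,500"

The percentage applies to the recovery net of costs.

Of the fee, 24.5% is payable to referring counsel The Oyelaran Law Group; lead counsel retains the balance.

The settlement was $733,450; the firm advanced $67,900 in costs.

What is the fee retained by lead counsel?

$115,033.88

Fee base (net of costs): $733,450 − $67,900 = $665,550
First $102,500 at 33% = $33,825.00
Next $180,000 at 28% = $50,400.00
Next $119,500 at 25% = $29,875.00
Next $176,500 at 16.5% = $29,122.50
Remaining $87,050 at 10.5% = $9,140.25
Fee: $33,825.00 + $50,400.00 + $29,875.00 + $29,122.50 + $9,140.25 = $152,362.75
Referral share: 24.5% of $152,362.75 = $37,328.87; lead counsel retains $152,362.75 − $37,328.87 = $115,033.88.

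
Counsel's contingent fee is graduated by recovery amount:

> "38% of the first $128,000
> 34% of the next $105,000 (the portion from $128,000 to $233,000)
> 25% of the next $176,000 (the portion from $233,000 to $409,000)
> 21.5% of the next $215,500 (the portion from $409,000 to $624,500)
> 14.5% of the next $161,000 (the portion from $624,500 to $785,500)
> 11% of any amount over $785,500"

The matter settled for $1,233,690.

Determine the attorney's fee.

First $128,000 at 38% = $48,640.00
Next $105,000 at 34% = $35,700.00
Next $176,000 at 25% = $44,000.00
Next $215,500 at 21.5% = $46,332.50
Next $161,000 at 14.5% = $23,345.00
Remaining $448,190 at 11% = $49,300.90
Fee: $48,640.00 + $35,700.00 + $44,000.00 + $46,332.50 + $23,345.00 + $49,300.90 = $247,318.40

$247,318.40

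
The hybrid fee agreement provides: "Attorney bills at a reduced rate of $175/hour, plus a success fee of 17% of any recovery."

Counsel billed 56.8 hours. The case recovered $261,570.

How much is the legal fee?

$54,406.90

Hourly: 56.8 × $175 = $9,940.00
Success fee: 17% of $261,570 = $44,466.90
Total: $9,940.00 + $44,466.90 = $54,406.90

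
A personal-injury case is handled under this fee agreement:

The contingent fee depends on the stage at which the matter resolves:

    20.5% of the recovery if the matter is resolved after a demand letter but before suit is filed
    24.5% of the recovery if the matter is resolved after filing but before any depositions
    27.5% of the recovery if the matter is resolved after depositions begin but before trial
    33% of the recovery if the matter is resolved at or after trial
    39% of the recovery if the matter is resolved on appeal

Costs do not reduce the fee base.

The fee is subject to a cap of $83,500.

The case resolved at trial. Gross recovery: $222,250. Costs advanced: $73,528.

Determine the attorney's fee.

$73,342.50

Fee base is the gross recovery, $222,250; costs are reimbursed separately.
The matter resolved at trial, so the 33% rate applies.
$222,250 × 33% = $73,342.50
$73,342.50 is under the $83,500 cap.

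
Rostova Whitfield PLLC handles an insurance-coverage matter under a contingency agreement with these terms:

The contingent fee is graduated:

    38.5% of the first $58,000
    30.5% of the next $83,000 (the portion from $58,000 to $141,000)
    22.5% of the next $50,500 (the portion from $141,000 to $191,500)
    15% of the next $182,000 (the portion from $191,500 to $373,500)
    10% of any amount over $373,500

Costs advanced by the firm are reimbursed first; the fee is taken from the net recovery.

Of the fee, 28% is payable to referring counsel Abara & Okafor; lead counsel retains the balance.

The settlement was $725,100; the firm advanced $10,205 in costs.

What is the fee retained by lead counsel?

$86,721.84

Fee base (net of costs): $725,100 − $10,205 = $714,895
First $58,000 at 38.5% = $22,330.00
Next $83,000 at 30.5% = $25,315.00
Next $50,500 at 22.5% = $11,362.50
Next $182,000 at 15% = $27,300.00
Remaining $341,395 at 10% = $34,139.50
Fee: $22,330.00 + $25,315.00 + $11,362.50 + $27,300.00 + $34,139.50 = $120,447.00
Referral share: 28% of $120,447.00 = $33,725.16; lead counsel retains $120,447.00 − $33,725.16 = $86,721.84.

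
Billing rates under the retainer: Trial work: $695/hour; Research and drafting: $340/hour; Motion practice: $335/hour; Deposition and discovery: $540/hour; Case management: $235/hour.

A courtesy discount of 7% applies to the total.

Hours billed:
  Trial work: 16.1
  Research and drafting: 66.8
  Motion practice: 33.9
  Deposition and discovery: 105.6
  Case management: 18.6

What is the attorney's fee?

Trial work: 16.1 × $695 = $11,189.50
Research and drafting: 66.8 × $340 = $22,712.00
Motion practice: 33.9 × $335 = $11,356.50
Deposition and discovery: 105.6 × $540 = $57,024.00
Case management: 18.6 × $235 = $4,371.00
Subtotal: $106,653.00
Less 7% discount: −$7,465.71
Total: $106,653.00 − $7,465.71 = $99,187.29

$99,187.29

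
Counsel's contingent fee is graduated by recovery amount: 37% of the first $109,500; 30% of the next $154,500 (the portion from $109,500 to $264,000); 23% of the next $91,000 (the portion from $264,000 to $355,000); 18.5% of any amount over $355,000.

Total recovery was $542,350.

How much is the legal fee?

First $109,500 at 37% = $40,515.00
Next $154,500 at 30% = $46,350.00
Next $91,000 at 23% = $20,930.00
Remaining $187,350 at 18.5% = $34,659.75
Fee: $40,515.00 + $46,350.00 + $20,930.00 + $34,659.75 = $142,454.75

$142,454.75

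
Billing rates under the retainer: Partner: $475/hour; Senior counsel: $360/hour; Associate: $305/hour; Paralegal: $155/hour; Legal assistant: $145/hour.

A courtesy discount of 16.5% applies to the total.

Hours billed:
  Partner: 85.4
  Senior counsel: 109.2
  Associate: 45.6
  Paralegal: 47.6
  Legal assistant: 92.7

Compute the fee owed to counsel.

Partner: 85.4 × $475 = $40,565.00
Senior counsel: 109.2 × $360 = $39,312.00
Associate: 45.6 × $305 = $13,908.00
Paralegal: 47.6 × $155 = $7,378.00
Legal assistant: 92.7 × $145 = $13,441.50
Subtotal: $114,604.50
Less 16.5% discount: −$18,909.74
Total: $114,604.50 − $18,909.74 = $95,694.76

$95,694.76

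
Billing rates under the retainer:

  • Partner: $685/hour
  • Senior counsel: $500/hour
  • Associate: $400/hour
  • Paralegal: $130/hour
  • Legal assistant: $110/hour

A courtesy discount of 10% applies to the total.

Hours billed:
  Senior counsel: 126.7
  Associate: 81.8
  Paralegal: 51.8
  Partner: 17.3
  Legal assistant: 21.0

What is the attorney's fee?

Partner: 17.3 × $685 = $11,850.50
Senior counsel: 126.7 × $500 = $63,350.00
Associate: 81.8 × $400 = $32,720.00
Paralegal: 51.8 × $130 = $6,734.00
Legal assistant: 21.0 × $110 = $2,310.00
Subtotal: $116,964.50
Less 10% discount: −$11,696.45
Total: $116,964.50 − $11,696.45 = $105,268.05

$105,268.05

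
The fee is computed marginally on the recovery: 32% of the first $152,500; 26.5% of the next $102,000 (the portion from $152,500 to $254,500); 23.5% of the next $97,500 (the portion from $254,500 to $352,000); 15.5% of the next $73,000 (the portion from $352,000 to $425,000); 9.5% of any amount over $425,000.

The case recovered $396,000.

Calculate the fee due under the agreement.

First $152,500 at 32% = $48,800.00
Next $102,000 at 26.5% = $27,030.00
Next $97,500 at 23.5% = $22,912.50
Remaining $44,000 at 15.5% = $6,820.00
Fee: $48,800.00 + $27,030.00 + $22,912.50 + $6,820.00 = $105,562.50

$105,562.50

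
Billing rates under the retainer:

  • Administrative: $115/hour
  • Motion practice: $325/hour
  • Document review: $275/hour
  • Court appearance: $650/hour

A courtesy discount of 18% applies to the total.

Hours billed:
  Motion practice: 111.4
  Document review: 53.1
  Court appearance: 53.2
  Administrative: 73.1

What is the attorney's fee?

$76,911.08

Administrative: 73.1 × $115 = $8,406.50
Motion practice: 111.4 × $325 = $36,205.00
Document review: 53.1 × $275 = $14,602.50
Court appearance: 53.2 × $650 = $34,580.00
Subtotal: $93,794.00
Less 18% discount: −$16,882.92
Total: $93,794.00 − $16,882.92 = $76,911.08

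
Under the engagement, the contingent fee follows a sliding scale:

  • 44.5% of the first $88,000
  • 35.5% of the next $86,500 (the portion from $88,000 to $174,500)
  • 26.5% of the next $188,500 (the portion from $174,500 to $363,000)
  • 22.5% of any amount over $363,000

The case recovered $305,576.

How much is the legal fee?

$104,602.64

First $88,000 at 44.5% = $39,160.00
Next $86,500 at 35.5% = $30,707.50
Remaining $131,076 at 26.5% = $34,735.14
Fee: $39,160.00 + $30,707.50 + $34,735.14 = $104,602.64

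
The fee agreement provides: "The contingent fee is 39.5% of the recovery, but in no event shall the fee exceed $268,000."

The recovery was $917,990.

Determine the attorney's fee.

$268,000.00

39.5% of $917,990 = $362,606.05
That exceeds the $268,000 cap, so the fee is capped at $268,000.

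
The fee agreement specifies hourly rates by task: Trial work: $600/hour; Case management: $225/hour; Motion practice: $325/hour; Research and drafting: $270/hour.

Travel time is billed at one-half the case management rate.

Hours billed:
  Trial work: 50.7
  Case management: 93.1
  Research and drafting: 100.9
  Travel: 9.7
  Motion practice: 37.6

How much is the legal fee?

$91,921.75

Trial work: 50.7 × $600 = $30,420.00
Case management: 93.1 × $225 = $20,947.50
Motion practice: 37.6 × $325 = $12,220.00
Research and drafting: 100.9 × $270 = $27,243.00
Subtotal: $30,420.00 + $20,947.50 + $12,220.00 + $27,243.00 = $90,830.50
Travel: 9.7 × ($225 ÷ 2) = 9.7 × $112.50 = $1,091.25
Total: $90,830.50 + $1,091.25 = $91,921.75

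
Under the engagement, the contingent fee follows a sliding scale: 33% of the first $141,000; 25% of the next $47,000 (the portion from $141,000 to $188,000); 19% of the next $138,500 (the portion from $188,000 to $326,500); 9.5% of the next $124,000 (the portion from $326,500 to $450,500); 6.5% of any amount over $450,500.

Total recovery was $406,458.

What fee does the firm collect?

$92,191.01

First $141,000 at 33% = $46,530.00
Next $47,000 at 25% = $11,750.00
Next $138,500 at 19% = $26,315.00
Remaining $79,958 at 9.5% = $7,596.01
Fee: $46,530.00 + $11,750.00 + $26,315.00 + $7,596.01 = $92,191.01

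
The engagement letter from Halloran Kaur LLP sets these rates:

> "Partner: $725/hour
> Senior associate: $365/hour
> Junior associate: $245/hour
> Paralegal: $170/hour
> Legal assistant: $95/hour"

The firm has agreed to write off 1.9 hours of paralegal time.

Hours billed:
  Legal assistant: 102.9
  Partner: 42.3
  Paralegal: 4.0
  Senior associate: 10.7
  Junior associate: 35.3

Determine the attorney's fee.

$53,354.00

Partner: 42.3 × $725 = $30,667.50
Senior associate: 10.7 × $365 = $3,905.50
Junior associate: 35.3 × $245 = $8,648.50
Paralegal: 4.0 × $170 = $680.00
Legal assistant: 102.9 × $95 = $9,775.50
Subtotal: $53,677.00
Write-off: 1.9 × $170 = $323.00
Total: $53,677.00 − $323.00 = $53,354.00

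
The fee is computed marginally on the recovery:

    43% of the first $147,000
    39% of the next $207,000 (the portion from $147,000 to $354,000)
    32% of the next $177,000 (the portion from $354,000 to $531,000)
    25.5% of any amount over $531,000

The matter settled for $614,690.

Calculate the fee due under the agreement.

First $147,000 at 43% = $63,210.00
Next $207,000 at 39% = $80,730.00
Next $177,000 at 32% = $56,640.00
Remaining $83,690 at 25.5% = $21,340.95
Fee: $63,210.00 + $80,730.00 + $56,640.00 + $21,340.95 = $221,920.95

$221,920.95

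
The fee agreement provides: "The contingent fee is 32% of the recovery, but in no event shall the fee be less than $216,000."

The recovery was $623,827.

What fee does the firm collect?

32% of $623,827 = $199,624.64
That is below the $216,000 minimum, so the minimum applies.

$216,000.00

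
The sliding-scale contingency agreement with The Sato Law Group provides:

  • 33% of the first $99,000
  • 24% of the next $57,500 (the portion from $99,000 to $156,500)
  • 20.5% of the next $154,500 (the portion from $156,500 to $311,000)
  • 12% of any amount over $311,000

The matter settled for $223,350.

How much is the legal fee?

First $99,000 at 33% = $32,670.00
Next $57,500 at 24% = $13,800.00
Remaining $66,850 at 20.5% = $13,704.25
Fee: $32,670.00 + $13,800.00 + $13,704.25 = $60,174.25

$60,174.25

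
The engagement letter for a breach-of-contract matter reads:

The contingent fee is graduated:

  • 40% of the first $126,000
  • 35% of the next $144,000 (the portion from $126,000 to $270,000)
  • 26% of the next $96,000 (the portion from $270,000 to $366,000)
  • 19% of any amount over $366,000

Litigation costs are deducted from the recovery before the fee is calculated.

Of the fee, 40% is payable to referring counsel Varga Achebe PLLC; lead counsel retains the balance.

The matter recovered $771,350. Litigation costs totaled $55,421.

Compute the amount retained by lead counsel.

Fee base (net of costs): $771,350 − $55,421 = $715,929
First $126,000 at 40% = $50,400.00
Next $144,000 at 35% = $50,400.00
Next $96,000 at 26% = $24,960.00
Remaining $349,929 at 19% = $66,486.51
Fee: $50,400.00 + $50,400.00 + $24,960.00 + $66,486.51 = $192,246.51
Referral share: 40% of $192,246.51 = $76,898.60; lead counsel retains $192,246.51 − $76,898.60 = $115,347.91.

$115,347.91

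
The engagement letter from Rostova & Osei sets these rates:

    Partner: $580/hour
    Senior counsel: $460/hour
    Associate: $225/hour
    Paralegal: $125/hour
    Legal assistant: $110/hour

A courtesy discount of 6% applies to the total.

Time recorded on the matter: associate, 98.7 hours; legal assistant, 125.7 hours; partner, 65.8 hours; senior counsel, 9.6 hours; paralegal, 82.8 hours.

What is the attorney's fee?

Partner: 65.8 × $580 = $38,164.00
Senior counsel: 9.6 × $460 = $4,416.00
Associate: 98.7 × $225 = $22,207.50
Paralegal: 82.8 × $125 = $10,350.00
Legal assistant: 125.7 × $110 = $13,827.00
Subtotal: $88,964.50
Less 6% discount: −$5,337.87
Total: $88,964.50 − $5,337.87 = $83,626.63

$83,626.63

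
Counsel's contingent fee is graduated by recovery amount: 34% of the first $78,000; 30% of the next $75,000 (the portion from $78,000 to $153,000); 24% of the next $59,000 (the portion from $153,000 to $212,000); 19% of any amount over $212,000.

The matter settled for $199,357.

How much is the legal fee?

$60,145.68

First $78,000 at 34% = $26,520.00
Next $75,000 at 30% = $22,500.00
Remaining $46,357 at 24% = $11,125.68
Fee: $26,520.00 + $22,500.00 + $11,125.68 = $60,145.68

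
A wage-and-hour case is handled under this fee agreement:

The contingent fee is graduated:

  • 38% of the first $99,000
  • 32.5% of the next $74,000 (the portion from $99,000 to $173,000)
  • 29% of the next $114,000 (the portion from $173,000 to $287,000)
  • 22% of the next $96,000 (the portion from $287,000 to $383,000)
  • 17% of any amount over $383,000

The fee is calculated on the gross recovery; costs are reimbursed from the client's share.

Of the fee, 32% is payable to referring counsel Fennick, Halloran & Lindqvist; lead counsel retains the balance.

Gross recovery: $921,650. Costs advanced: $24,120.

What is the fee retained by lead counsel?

$141,045.94

Fee base is the gross recovery, $921,650; costs are reimbursed separately.
First $99,000 at 38% = $37,620.00
Next $74,000 at 32.5% = $24,050.00
Next $114,000 at 29% = $33,060.00
Next $96,000 at 22% = $21,120.00
Remaining $538,650 at 17% = $91,570.50
Fee: $37,620.00 + $24,050.00 + $33,060.00 + $21,120.00 + $91,570.50 = $207,420.50
Referral share: 32% of $207,420.50 = $66,374.56; lead counsel retains $207,420.50 − $66,374.56 = $141,045.94.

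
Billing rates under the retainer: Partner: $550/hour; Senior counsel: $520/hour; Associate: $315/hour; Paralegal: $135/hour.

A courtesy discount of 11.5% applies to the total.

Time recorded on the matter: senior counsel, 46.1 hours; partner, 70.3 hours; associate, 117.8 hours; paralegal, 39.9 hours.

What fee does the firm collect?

$93,040.49

Partner: 70.3 × $550 = $38,665.00
Senior counsel: 46.1 × $520 = $23,972.00
Associate: 117.8 × $315 = $37,107.00
Paralegal: 39.9 × $135 = $5,386.50
Subtotal: $105,130.50
Less 11.5% discount: −$12,090.01
Total: $105,130.50 − $12,090.01 = $93,040.49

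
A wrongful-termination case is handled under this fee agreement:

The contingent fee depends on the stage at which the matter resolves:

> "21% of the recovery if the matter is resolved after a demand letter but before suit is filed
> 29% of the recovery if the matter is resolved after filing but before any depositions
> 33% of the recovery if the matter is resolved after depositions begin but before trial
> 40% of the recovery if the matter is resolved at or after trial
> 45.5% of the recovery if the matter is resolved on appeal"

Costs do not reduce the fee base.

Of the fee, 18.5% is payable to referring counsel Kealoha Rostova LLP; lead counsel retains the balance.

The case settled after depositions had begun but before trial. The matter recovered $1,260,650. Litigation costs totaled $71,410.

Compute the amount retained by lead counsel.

Fee base is the gross recovery, $1,260,650; costs are reimbursed separately.
The matter settled after depositions had begun but before trial, so the 33% rate applies.
$1,260,650 × 33% = $416,014.50
Referral share: 18.5% of $416,014.50 = $76,962.68; lead counsel retains $416,014.50 − $76,962.68 = $339,051.82.

$339,051.82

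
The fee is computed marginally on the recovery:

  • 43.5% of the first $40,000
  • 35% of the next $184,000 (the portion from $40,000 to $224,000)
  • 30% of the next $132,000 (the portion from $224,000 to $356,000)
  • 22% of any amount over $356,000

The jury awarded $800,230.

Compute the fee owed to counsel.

First $40,000 at 43.5% = $17,400.00
Next $184,000 at 35% = $64,400.00
Next $132,000 at 30% = $39,600.00
Remaining $444,230 at 22% = $97,730.60
Fee: $17,400.00 + $64,400.00 + $39,600.00 + $97,730.60 = $219,130.60

$219,130.60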